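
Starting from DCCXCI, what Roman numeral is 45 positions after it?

DCCXCI = 791
791 + 45 = 836

DCCCXXXVI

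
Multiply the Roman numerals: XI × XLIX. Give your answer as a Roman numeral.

XI = 11
XLIX = 49
11 × 49 = 539

DXXXIX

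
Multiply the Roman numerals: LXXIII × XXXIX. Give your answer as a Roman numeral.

LXXIII = 73
XXXIX = 39
73 × 39 = 2847

MMDCCCXLVII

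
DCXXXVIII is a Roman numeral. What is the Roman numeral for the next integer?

DCXXXVIII = 638; next is 639

DCXXXIX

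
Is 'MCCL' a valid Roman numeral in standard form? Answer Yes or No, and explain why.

'MCCL': Check the rules: uses only the symbols I, V, X, L, C, D, M; no symbol is repeated more than three times in a row; V, L and D each appear at most once; no smaller symbol precedes a larger one (values never increase from left to right). Value: M (1000) + C (100) + C (100) + L (50) = 1250. So it is a valid standard Roman numeral.

Yes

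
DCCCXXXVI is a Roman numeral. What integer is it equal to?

DCCCXXXVI: D=500, C=100, C=100, C=100, X=10, X=10, X=10, V=5, I=1
500 + 100 + 100 + 100 + 10 + 10 + 10 + 5 + 1 = 836

836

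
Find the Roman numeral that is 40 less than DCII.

DCII = 602
602 - 40 = 562

DLXII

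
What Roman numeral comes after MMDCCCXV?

MMDCCCXV = 2815, so the next integer is 2815 + 1 = 2816

MMDCCCXVI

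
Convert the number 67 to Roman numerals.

Convert 67 to Roman numerals:
  67 contains 1×50 (L)
  17 contains 1×10 (X)
  7 contains 1×5 (V)
  2 contains 2×1 (II)

LXVII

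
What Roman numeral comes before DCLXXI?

DCLXXI = 671; previous is 670

DCLXX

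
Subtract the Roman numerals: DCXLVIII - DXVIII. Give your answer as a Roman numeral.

DCXLVIII = 648
DXVIII = 518
648 - 518 = 130

CXXX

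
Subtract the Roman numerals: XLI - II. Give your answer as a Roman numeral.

XLI = 41
II = 2
41 - 2 = 39

XXXIX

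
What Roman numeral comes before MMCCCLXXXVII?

MMCCCLXXXVII = 2387; previous is 2386

MMCCCLXXXVI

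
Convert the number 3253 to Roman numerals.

Convert 3253 to Roman numerals:
  3253 contains 3×1000 (MMM)
  253 contains 2×100 (CC)
  53 contains 1×50 (L)
  3 contains 3×1 (III)

MMMCCLIII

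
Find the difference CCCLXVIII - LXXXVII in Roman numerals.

CCCLXVIII = 368
LXXXVII = 87
368 - 87 = 281

CCLXXXI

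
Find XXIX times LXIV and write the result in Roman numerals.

XXIX = 29
LXIV = 64
29 × 64 = 1856

MDCCCLVI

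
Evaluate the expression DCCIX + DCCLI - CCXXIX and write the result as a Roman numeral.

DCCIX = 709, DCCLI = 751, CCXXIX = 229
709 + 751 = 1460
1460 - 229 = 1231

MCCXXXI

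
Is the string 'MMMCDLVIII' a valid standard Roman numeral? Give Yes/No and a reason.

'MMMCDLVIII': Check the rules: uses only the symbols I, V, X, L, C, D, M; no symbol is repeated more than three times in a row; V, L and D each appear at most once; the only place a smaller symbol precedes a larger one is the allowed subtractive pair CD, the symbol right after such a pair (if any) is smaller than the pair's first symbol, and otherwise the values never increase from left to right. Value: M (1000) + M (1000) + M (1000) + CD (400) + L (50) + V (5) + I (1) + I (1) + I (1) = 3458. So it is a valid standard Roman numeral.

Yes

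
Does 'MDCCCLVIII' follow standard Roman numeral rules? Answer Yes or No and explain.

'MDCCCLVIII': Check the rules: uses only the symbols I, V, X, L, C, D, M; no symbol is repeated more than three times in a row; V, L and D each appear at most once; no smaller symbol precedes a larger one (values never increase from left to right). Value: M (1000) + D (500) + C (100) + C (100) + C (100) + L (50) + V (5) + I (1) + I (1) + I (1) = 1858. So it is a valid standard Roman numeral.

Yes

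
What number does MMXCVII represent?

MMXCVII: M=1000, M=1000, XC=90, V=5, I=1, I=1
1000 + 1000 + 90 + 5 + 1 + 1 = 2097

2097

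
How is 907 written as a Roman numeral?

Convert 907 to Roman numerals:
  907 contains 1×900 (CM)
  7 contains 1×5 (V)
  2 contains 2×1 (II)

CMVII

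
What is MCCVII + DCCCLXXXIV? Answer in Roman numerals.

MCCVII = 1207
DCCCLXXXIV = 884
1207 + 884 = 2091

MMXCI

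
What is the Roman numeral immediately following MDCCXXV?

MDCCXXV = 1725; next is 1726

MDCCXXVI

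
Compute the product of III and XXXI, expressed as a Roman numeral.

III = 3
XXXI = 31
3 × 31 = 93

XCIII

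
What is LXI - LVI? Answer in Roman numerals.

LXI = 61
LVI = 56
61 - 56 = 5

V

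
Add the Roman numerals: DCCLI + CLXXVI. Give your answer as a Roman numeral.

DCCLI = 751
CLXXVI = 176
751 + 176 = 927

CMXXVII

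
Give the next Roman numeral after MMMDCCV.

MMMDCCV = 3705; next is 3706

MMMDCCVI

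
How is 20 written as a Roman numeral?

Convert 20 to Roman numerals:
  20 contains 2×10 (XX)

XX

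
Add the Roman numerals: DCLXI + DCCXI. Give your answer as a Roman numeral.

DCLXI = 661
DCCXI = 711
661 + 711 = 1372

MCCCLXXII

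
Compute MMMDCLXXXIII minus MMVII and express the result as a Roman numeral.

MMMDCLXXXIII = 3683
MMVII = 2007
3683 - 2007 = 1676

MDCLXXVI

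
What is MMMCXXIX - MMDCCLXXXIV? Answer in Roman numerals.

MMMCXXIX = 3129
MMDCCLXXXIV = 2784
3129 - 2784 = 345

CCCXLV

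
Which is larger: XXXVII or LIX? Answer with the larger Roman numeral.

XXXVII = 37
LIX = 59
59 is larger

LIX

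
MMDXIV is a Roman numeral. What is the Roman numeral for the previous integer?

MMDXIV = 2514; previous is 2513

MMDXIII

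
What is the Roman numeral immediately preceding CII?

CII = 102, so the previous integer is 102 - 1 = 101

CI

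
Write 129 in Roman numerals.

Convert 129 to Roman numerals:
  129 contains 1×100 (C)
  29 contains 2×10 (XX)
  9 contains 1×9 (IX)

CXXIX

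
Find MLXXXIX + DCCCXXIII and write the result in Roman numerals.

MLXXXIX = 1089
DCCCXXIII = 823
1089 + 823 = 1912

MCMXII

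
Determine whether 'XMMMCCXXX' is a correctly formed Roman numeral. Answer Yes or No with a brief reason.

'XMMMCCXXX': Invalid subtractive combination: XM

No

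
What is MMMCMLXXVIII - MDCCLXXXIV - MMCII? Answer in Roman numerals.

MMMCMLXXVIII = 3978, MDCCLXXXIV = 1784, MMCII = 2102
3978 - 1784 = 2194
2194 - 2102 = 92

XCII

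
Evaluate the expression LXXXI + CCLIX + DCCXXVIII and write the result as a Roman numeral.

LXXXI = 81, CCLIX = 259, DCCXXVIII = 728
81 + 259 = 340
340 + 728 = 1068

MLXVIII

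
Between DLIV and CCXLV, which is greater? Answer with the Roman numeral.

DLIV = 554
CCXLV = 245
554 is larger

DLIV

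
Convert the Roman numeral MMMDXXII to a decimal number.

MMMDXXII: M=1000, M=1000, M=1000, D=500, X=10, X=10, I=1, I=1
1000 + 1000 + 1000 + 500 + 10 + 10 + 1 + 1 = 3522

3522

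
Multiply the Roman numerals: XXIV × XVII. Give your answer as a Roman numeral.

XXIV = 24
XVII = 17
24 × 17 = 408

CDVIII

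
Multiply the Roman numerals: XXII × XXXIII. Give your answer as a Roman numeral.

XXII = 22
XXXIII = 33
22 × 33 = 726

DCCXXVI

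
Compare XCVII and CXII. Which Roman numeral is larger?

XCVII = 97
CXII = 112
112 is larger

CXII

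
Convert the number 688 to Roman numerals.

Convert 688 to Roman numerals:
  688 contains 1×500 (D)
  188 contains 1×100 (C)
  88 contains 1×50 (L)
  38 contains 3×10 (XXX)
  8 contains 1×5 (V)
  3 contains 3×1 (III)

DCLXXXVIII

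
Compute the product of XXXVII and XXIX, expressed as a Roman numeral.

XXXVII = 37
XXIX = 29
37 × 29 = 1073

MLXXIII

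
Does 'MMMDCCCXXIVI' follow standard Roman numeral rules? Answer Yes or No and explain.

'MMMDCCCXXIVI': I cannot come right after the subtractive pair IV: once I is subtracted in IV, the next symbol must be smaller than I

No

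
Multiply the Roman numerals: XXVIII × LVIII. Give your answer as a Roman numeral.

XXVIII = 28
LVIII = 58
28 × 58 = 1624

MDCXXIV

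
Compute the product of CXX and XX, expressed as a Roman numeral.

CXX = 120
XX = 20
120 × 20 = 2400

MMCD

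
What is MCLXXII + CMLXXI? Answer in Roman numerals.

MCLXXII = 1172
CMLXXI = 971
1172 + 971 = 2143

MMCXLIII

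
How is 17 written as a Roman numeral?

Convert 17 to Roman numerals:
  17 contains 1×10 (X)
  7 contains 1×5 (V)
  2 contains 2×1 (II)

XVII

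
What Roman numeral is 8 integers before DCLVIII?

DCLVIII = 658
658 - 8 = 650

DCL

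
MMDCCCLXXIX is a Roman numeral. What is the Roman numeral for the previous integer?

MMDCCCLXXIX = 2879, so the previous integer is 2879 - 1 = 2878

MMDCCCLXXVIII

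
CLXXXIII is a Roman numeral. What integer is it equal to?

CLXXXIII: C=100, L=50, X=10, X=10, X=10, I=1, I=1, I=1
100 + 50 + 10 + 10 + 10 + 1 + 1 + 1 = 183

183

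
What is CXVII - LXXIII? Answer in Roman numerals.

CXVII = 117
LXXIII = 73
117 - 73 = 44

XLIV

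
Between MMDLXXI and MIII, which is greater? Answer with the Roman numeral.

MMDLXXI = 2571
MIII = 1003
2571 is larger

MMDLXXI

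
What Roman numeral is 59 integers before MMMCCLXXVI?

MMMCCLXXVI = 3276
3276 - 59 = 3217

MMMCCXVII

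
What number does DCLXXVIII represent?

DCLXXVIII: D=500, C=100, L=50, X=10, X=10, V=5, I=1, I=1, I=1
500 + 100 + 50 + 10 + 10 + 5 + 1 + 1 + 1 = 678

678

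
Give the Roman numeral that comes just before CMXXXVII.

CMXXXVII = 937, so the previous integer is 937 - 1 = 936

CMXXXVI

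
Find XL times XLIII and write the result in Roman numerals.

XL = 40
XLIII = 43
40 × 43 = 1720

MDCCXX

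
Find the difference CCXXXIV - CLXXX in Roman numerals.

CCXXXIV = 234
CLXXX = 180
234 - 180 = 54

LIV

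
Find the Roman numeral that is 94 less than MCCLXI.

MCCLXI = 1261
1261 - 94 = 1167

MCLXVII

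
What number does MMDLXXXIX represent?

MMDLXXXIX: M=1000, M=1000, D=500, L=50, X=10, X=10, X=10, IX=9
1000 + 1000 + 500 + 50 + 10 + 10 + 10 + 9 = 2589

2589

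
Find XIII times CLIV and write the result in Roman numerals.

XIII = 13
CLIV = 154
13 × 154 = 2002

MMII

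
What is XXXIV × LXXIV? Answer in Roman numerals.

XXXIV = 34
LXXIV = 74
34 × 74 = 2516

MMDXVI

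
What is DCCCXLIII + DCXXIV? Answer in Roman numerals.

DCCCXLIII = 843
DCXXIV = 624
843 + 624 = 1467

MCDLXVII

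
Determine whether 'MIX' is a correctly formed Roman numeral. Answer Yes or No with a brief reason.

'MIX': Check the rules: uses only the symbols I, V, X, L, C, D, M; no symbol is repeated more than three times in a row; V, L and D each appear at most once; the only place a smaller symbol precedes a larger one is the allowed subtractive pair IX, the symbol right after such a pair (if any) is smaller than the pair's first symbol, and otherwise the values never increase from left to right. Value: M (1000) + IX (9) = 1009. So it is a valid standard Roman numeral.

Yes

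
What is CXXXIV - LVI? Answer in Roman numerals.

CXXXIV = 134
LVI = 56
134 - 56 = 78

LXXVIII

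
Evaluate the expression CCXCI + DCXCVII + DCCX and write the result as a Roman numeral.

CCXCI = 291, DCXCVII = 697, DCCX = 710
291 + 697 = 988
988 + 710 = 1698

MDCXCVIII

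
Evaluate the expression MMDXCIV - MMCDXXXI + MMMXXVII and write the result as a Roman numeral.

MMDXCIV = 2594, MMCDXXXI = 2431, MMMXXVII = 3027
2594 - 2431 = 163
163 + 3027 = 3190

MMMCXC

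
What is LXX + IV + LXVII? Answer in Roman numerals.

LXX = 70, IV = 4, LXVII = 67
70 + 4 = 74
74 + 67 = 141

CXLI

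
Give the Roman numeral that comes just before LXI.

LXI = 61, so the previous integer is 61 - 1 = 60

LX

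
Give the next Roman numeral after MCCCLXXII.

MCCCLXXII = 1372; next is 1373

MCCCLXXIII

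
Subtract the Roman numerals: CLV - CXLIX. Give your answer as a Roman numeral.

CLV = 155
CXLIX = 149
155 - 149 = 6

VI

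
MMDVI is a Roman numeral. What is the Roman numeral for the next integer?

MMDVI = 2506; next is 2507

MMDVII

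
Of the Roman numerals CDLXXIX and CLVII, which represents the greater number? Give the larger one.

CDLXXIX = 479
CLVII = 157
479 is larger

CDLXXIX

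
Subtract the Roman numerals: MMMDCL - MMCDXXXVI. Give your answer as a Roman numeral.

MMMDCL = 3650
MMCDXXXVI = 2436
3650 - 2436 = 1214

MCCXIV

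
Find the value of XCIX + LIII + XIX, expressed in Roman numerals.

XCIX = 99, LIII = 53, XIX = 19
99 + 53 = 152
152 + 19 = 171

CLXXI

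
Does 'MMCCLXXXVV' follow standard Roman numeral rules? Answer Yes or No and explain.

'MMCCLXXXVV': V should not appear more than once

No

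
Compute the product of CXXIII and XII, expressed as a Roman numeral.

CXXIII = 123
XII = 12
123 × 12 = 1476

MCDLXXVI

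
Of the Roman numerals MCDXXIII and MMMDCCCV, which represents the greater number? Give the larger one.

MCDXXIII = 1423
MMMDCCCV = 3805
3805 is larger

MMMDCCCV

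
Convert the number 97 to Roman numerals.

Convert 97 to Roman numerals:
  97 contains 1×90 (XC)
  7 contains 1×5 (V)
  2 contains 2×1 (II)

XCVII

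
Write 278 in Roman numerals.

Convert 278 to Roman numerals:
  278 contains 2×100 (CC)
  78 contains 1×50 (L)
  28 contains 2×10 (XX)
  8 contains 1×5 (V)
  3 contains 3×1 (III)

CCLXXVIII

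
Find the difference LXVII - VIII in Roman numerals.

LXVII = 67
VIII = 8
67 - 8 = 59

LIX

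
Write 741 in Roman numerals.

Convert 741 to Roman numerals:
  741 contains 1×500 (D)
  241 contains 2×100 (CC)
  41 contains 1×40 (XL)
  1 contains 1×1 (I)

DCCXLI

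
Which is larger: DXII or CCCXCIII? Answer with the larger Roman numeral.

DXII = 512
CCCXCIII = 393
512 is larger

DXII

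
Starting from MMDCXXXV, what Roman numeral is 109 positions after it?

MMDCXXXV = 2635
2635 + 109 = 2744

MMDCCXLIV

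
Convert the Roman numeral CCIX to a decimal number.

CCIX: C=100, C=100, IX=9
100 + 100 + 9 = 209

209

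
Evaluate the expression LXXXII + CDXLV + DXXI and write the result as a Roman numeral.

LXXXII = 82, CDXLV = 445, DXXI = 521
82 + 445 = 527
527 + 521 = 1048

MXLVIII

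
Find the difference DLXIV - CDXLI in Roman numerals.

DLXIV = 564
CDXLI = 441
564 - 441 = 123

CXXIII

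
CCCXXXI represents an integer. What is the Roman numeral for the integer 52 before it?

CCCXXXI = 331
331 - 52 = 279

CCLXXIX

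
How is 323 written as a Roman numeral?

Convert 323 to Roman numerals:
  323 contains 3×100 (CCC)
  23 contains 2×10 (XX)
  3 contains 3×1 (III)

CCCXXIII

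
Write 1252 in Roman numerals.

Convert 1252 to Roman numerals:
  1252 contains 1×1000 (M)
  252 contains 2×100 (CC)
  52 contains 1×50 (L)
  2 contains 2×1 (II)

MCCLII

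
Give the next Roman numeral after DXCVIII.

DXCVIII = 598; next is 599

DXCIX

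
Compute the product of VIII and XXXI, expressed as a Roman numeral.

VIII = 8
XXXI = 31
8 × 31 = 248

CCXLVIII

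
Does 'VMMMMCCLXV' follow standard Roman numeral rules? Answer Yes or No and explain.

'VMMMMCCLXV': More than 3 consecutive M's

No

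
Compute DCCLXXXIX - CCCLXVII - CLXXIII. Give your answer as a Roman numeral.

DCCLXXXIX = 789, CCCLXVII = 367, CLXXIII = 173
789 - 367 = 422
422 - 173 = 249

CCXLIX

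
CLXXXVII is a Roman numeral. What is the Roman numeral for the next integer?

CLXXXVII = 187, so the next integer is 187 + 1 = 188

CLXXXVIII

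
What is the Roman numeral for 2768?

Convert 2768 to Roman numerals:
  2768 contains 2×1000 (MM)
  768 contains 1×500 (D)
  268 contains 2×100 (CC)
  68 contains 1×50 (L)
  18 contains 1×10 (X)
  8 contains 1×5 (V)
  3 contains 3×1 (III)

MMDCCLXVIII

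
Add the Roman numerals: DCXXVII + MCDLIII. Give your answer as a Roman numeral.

DCXXVII = 627
MCDLIII = 1453
627 + 1453 = 2080

MMLXXX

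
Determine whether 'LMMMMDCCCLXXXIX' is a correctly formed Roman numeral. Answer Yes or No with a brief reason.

'LMMMMDCCCLXXXIX': More than 3 consecutive M's

No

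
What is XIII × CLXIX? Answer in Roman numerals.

XIII = 13
CLXIX = 169
13 × 169 = 2197

MMCXCVII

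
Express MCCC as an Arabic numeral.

MCCC: M=1000, C=100, C=100, C=100
1000 + 100 + 100 + 100 = 1300

1300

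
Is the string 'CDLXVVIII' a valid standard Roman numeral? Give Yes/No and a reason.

'CDLXVVIII': V should not appear more than once

No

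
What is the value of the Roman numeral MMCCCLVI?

MMCCCLVI: M=1000, M=1000, C=100, C=100, C=100, L=50, V=5, I=1
1000 + 1000 + 100 + 100 + 100 + 50 + 5 + 1 = 2356

2356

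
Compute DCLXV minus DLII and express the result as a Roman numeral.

DCLXV = 665
DLII = 552
665 - 552 = 113

CXIII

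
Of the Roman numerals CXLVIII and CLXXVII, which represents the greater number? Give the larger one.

CXLVIII = 148
CLXXVII = 177
177 is larger

CLXXVII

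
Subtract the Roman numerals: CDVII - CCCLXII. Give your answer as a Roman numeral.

CDVII = 407
CCCLXII = 362
407 - 362 = 45

XLV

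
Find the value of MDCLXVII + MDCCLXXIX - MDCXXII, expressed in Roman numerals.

MDCLXVII = 1667, MDCCLXXIX = 1779, MDCXXII = 1622
1667 + 1779 = 3446
3446 - 1622 = 1824

MDCCCXXIV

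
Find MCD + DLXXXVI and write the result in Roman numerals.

MCD = 1400
DLXXXVI = 586
1400 + 586 = 1986

MCMLXXXVI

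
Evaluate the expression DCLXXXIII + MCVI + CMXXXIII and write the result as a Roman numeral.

DCLXXXIII = 683, MCVI = 1106, CMXXXIII = 933
683 + 1106 = 1789
1789 + 933 = 2722

MMDCCXXII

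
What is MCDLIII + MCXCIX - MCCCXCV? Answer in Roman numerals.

MCDLIII = 1453, MCXCIX = 1199, MCCCXCV = 1395
1453 + 1199 = 2652
2652 - 1395 = 1257

MCCLVII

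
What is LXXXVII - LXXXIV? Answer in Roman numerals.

LXXXVII = 87
LXXXIV = 84
87 - 84 = 3

III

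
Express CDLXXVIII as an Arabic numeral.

CDLXXVIII: CD=400, L=50, X=10, X=10, V=5, I=1, I=1, I=1
400 + 50 + 10 + 10 + 5 + 1 + 1 + 1 = 478

478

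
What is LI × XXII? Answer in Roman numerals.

LI = 51
XXII = 22
51 × 22 = 1122

MCXXII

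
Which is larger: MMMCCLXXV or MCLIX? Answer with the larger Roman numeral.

MMMCCLXXV = 3275
MCLIX = 1159
3275 is larger

MMMCCLXXV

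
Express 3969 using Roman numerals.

Convert 3969 to Roman numerals:
  3969 contains 3×1000 (MMM)
  969 contains 1×900 (CM)
  69 contains 1×50 (L)
  19 contains 1×10 (X)
  9 contains 1×9 (IX)

MMMCMLXIX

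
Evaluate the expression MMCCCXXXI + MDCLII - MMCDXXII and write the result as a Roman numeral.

MMCCCXXXI = 2331, MDCLII = 1652, MMCDXXII = 2422
2331 + 1652 = 3983
3983 - 2422 = 1561

MDLXI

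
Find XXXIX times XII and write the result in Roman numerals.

XXXIX = 39
XII = 12
39 × 12 = 468

CDLXVIII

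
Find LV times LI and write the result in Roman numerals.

LV = 55
LI = 51
55 × 51 = 2805

MMDCCCV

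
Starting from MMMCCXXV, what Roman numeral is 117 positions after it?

MMMCCXXV = 3225
3225 + 117 = 3342

MMMCCCXLII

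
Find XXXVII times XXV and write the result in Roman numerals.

XXXVII = 37
XXV = 25
37 × 25 = 925

CMXXV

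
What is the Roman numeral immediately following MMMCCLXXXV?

MMMCCLXXXV = 3285, so the next integer is 3285 + 1 = 3286

MMMCCLXXXVI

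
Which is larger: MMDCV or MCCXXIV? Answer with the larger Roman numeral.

MMDCV = 2605
MCCXXIV = 1224
2605 is larger

MMDCV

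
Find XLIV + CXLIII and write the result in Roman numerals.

XLIV = 44
CXLIII = 143
44 + 143 = 187

CLXXXVII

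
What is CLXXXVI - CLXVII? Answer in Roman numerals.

CLXXXVI = 186
CLXVII = 167
186 - 167 = 19

XIX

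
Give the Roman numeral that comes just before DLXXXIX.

DLXXXIX = 589; previous is 588

DLXXXVIII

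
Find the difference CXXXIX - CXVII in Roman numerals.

CXXXIX = 139
CXVII = 117
139 - 117 = 22

XXII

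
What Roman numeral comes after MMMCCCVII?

MMMCCCVII = 3307, so the next integer is 3307 + 1 = 3308

MMMCCCVIII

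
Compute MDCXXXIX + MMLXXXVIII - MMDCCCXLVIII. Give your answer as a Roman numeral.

MDCXXXIX = 1639, MMLXXXVIII = 2088, MMDCCCXLVIII = 2848
1639 + 2088 = 3727
3727 - 2848 = 879

DCCCLXXIX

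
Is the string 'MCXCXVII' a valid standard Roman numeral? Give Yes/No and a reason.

'MCXCXVII': X cannot come right after the subtractive pair XC: once X is subtracted in XC, the next symbol must be smaller than X

No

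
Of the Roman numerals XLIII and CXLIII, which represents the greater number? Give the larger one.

XLIII = 43
CXLIII = 143
143 is larger

CXLIII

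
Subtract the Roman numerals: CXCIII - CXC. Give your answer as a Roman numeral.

CXCIII = 193
CXC = 190
193 - 190 = 3

III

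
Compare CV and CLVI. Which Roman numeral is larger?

CV = 105
CLVI = 156
156 is larger

CLVI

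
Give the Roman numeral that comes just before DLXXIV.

DLXXIV = 574, so the previous integer is 574 - 1 = 573

DLXXIII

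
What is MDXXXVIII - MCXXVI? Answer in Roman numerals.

MDXXXVIII = 1538
MCXXVI = 1126
1538 - 1126 = 412

CDXII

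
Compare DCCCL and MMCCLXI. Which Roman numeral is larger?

DCCCL = 850
MMCCLXI = 2261
2261 is larger

MMCCLXI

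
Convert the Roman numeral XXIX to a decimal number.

XXIX: X=10, X=10, IX=9
10 + 10 + 9 = 29

29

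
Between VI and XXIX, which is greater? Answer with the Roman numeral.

VI = 6
XXIX = 29
29 is larger

XXIX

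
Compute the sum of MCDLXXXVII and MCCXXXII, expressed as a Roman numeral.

MCDLXXXVII = 1487
MCCXXXII = 1232
1487 + 1232 = 2719

MMDCCXIX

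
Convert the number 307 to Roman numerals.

Convert 307 to Roman numerals:
  307 contains 3×100 (CCC)
  7 contains 1×5 (V)
  2 contains 2×1 (II)

CCCVII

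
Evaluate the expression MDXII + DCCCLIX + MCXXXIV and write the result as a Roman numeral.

MDXII = 1512, DCCCLIX = 859, MCXXXIV = 1134
1512 + 859 = 2371
2371 + 1134 = 3505

MMMDV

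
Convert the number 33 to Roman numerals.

Convert 33 to Roman numerals:
  33 contains 3×10 (XXX)
  3 contains 3×1 (III)

XXXIII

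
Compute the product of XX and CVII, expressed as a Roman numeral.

XX = 20
CVII = 107
20 × 107 = 2140

MMCXL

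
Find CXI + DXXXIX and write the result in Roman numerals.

CXI = 111
DXXXIX = 539
111 + 539 = 650

DCL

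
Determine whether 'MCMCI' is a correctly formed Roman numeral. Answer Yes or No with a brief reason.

'MCMCI': C cannot come right after the subtractive pair CM: once C is subtracted in CM, the next symbol must be smaller than C

No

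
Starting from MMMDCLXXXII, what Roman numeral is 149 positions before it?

MMMDCLXXXII = 3682
3682 - 149 = 3533

MMMDXXXIII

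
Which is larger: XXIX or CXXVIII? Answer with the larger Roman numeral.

XXIX = 29
CXXVIII = 128
128 is larger

CXXVIII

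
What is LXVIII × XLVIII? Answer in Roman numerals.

LXVIII = 68
XLVIII = 48
68 × 48 = 3264

MMMCCLXIV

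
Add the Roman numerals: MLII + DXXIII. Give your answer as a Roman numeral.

MLII = 1052
DXXIII = 523
1052 + 523 = 1575

MDLXXV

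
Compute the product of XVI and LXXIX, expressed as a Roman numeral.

XVI = 16
LXXIX = 79
16 × 79 = 1264

MCCLXIV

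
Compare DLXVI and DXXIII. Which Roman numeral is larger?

DLXVI = 566
DXXIII = 523
566 is larger

DLXVI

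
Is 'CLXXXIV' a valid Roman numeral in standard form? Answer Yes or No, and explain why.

'CLXXXIV': Check the rules: uses only the symbols I, V, X, L, C, D, M; no symbol is repeated more than three times in a row; V, L and D each appear at most once; the only place a smaller symbol precedes a larger one is the allowed subtractive pair IV, the symbol right after such a pair (if any) is smaller than the pair's first symbol, and otherwise the values never increase from left to right. Value: C (100) + L (50) + X (10) + X (10) + X (10) + IV (4) = 184. So it is a valid standard Roman numeral.

Yes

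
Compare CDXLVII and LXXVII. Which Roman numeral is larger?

CDXLVII = 447
LXXVII = 77
447 is larger

CDXLVII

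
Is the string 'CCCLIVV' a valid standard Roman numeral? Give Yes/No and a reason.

'CCCLIVV': V should not appear more than once

No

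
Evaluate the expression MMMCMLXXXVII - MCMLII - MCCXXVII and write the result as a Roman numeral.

MMMCMLXXXVII = 3987, MCMLII = 1952, MCCXXVII = 1227
3987 - 1952 = 2035
2035 - 1227 = 808

DCCCVIII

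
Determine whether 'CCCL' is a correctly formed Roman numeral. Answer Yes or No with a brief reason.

'CCCL': Check the rules: uses only the symbols I, V, X, L, C, D, M; no symbol is repeated more than three times in a row; V, L and D each appear at most once; no smaller symbol precedes a larger one (values never increase from left to right). Value: C (100) + C (100) + C (100) + L (50) = 350. So it is a valid standard Roman numeral.

Yes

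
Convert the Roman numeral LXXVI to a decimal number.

LXXVI: L=50, X=10, X=10, V=5, I=1
50 + 10 + 10 + 5 + 1 = 76

76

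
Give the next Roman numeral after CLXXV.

CLXXV = 175, so the next integer is 175 + 1 = 176

CLXXVI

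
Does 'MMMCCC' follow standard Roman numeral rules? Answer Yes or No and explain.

'MMMCCC': Check the rules: uses only the symbols I, V, X, L, C, D, M; no symbol is repeated more than three times in a row; V, L and D each appear at most once; no smaller symbol precedes a larger one (values never increase from left to right). Value: M (1000) + M (1000) + M (1000) + C (100) + C (100) + C (100) = 3300. So it is a valid standard Roman numeral.

Yes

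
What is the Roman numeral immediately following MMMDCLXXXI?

MMMDCLXXXI = 3681; next is 3682

MMMDCLXXXII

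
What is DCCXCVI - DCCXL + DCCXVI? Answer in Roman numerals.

DCCXCVI = 796, DCCXL = 740, DCCXVI = 716
796 - 740 = 56
56 + 716 = 772

DCCLXXII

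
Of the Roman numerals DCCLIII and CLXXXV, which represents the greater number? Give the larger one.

DCCLIII = 753
CLXXXV = 185
753 is larger

DCCLIII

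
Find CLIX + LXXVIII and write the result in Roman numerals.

CLIX = 159
LXXVIII = 78
159 + 78 = 237

CCXXXVII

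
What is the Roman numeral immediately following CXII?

CXII = 112, so the next integer is 112 + 1 = 113

CXIII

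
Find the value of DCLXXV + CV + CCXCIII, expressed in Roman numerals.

DCLXXV = 675, CV = 105, CCXCIII = 293
675 + 105 = 780
780 + 293 = 1073

MLXXIII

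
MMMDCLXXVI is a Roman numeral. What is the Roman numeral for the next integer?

MMMDCLXXVI = 3676; next is 3677

MMMDCLXXVII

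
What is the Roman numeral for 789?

Convert 789 to Roman numerals:
  789 contains 1×500 (D)
  289 contains 2×100 (CC)
  89 contains 1×50 (L)
  39 contains 3×10 (XXX)
  9 contains 1×9 (IX)

DCCLXXXIX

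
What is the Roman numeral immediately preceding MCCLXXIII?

MCCLXXIII = 1273; previous is 1272

MCCLXXII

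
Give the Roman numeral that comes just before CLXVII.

CLXVII = 167, so the previous integer is 167 - 1 = 166

CLXVI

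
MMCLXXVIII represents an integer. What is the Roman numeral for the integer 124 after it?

MMCLXXVIII = 2178
2178 + 124 = 2302

MMCCCII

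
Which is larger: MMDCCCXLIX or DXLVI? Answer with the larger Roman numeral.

MMDCCCXLIX = 2849
DXLVI = 546
2849 is larger

MMDCCCXLIX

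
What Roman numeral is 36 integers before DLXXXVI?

DLXXXVI = 586
586 - 36 = 550

DL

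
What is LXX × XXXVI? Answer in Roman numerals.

LXX = 70
XXXVI = 36
70 × 36 = 2520

MMDXX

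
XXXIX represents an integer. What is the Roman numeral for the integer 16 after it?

XXXIX = 39
39 + 16 = 55

LV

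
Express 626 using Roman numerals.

Convert 626 to Roman numerals:
  626 contains 1×500 (D)
  126 contains 1×100 (C)
  26 contains 2×10 (XX)
  6 contains 1×5 (V)
  1 contains 1×1 (I)

DCXXVI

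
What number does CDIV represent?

CDIV: CD=400, IV=4
400 + 4 = 404

404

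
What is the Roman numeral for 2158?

Convert 2158 to Roman numerals:
  2158 contains 2×1000 (MM)
  158 contains 1×100 (C)
  58 contains 1×50 (L)
  8 contains 1×5 (V)
  3 contains 3×1 (III)

MMCLVIII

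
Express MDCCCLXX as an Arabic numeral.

MDCCCLXX: M=1000, D=500, C=100, C=100, C=100, L=50, X=10, X=10
1000 + 500 + 100 + 100 + 100 + 50 + 10 + 10 = 1870

1870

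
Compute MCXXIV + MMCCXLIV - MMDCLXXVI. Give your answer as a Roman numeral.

MCXXIV = 1124, MMCCXLIV = 2244, MMDCLXXVI = 2676
1124 + 2244 = 3368
3368 - 2676 = 692

DCXCII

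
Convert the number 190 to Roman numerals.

Convert 190 to Roman numerals:
  190 contains 1×100 (C)
  90 contains 1×90 (XC)

CXC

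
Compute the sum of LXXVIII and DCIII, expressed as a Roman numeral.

LXXVIII = 78
DCIII = 603
78 + 603 = 681

DCLXXXI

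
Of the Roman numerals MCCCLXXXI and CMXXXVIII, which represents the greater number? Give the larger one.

MCCCLXXXI = 1381
CMXXXVIII = 938
1381 is larger

MCCCLXXXI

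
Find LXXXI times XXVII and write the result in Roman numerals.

LXXXI = 81
XXVII = 27
81 × 27 = 2187

MMCLXXXVII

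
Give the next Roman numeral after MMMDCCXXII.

MMMDCCXXII = 3722, so the next integer is 3722 + 1 = 3723

MMMDCCXXIII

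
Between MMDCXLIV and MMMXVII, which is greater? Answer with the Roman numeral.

MMDCXLIV = 2644
MMMXVII = 3017
3017 is larger

MMMXVII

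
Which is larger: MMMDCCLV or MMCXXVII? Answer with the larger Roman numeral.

MMMDCCLV = 3755
MMCXXVII = 2127
3755 is larger

MMMDCCLV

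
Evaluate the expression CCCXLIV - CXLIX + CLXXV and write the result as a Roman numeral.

CCCXLIV = 344, CXLIX = 149, CLXXV = 175
344 - 149 = 195
195 + 175 = 370

CCCLXX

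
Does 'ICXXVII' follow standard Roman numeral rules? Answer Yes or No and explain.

'ICXXVII': Invalid subtractive combination: IC

No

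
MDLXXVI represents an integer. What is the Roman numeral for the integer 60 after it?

MDLXXVI = 1576
1576 + 60 = 1636

MDCXXXVI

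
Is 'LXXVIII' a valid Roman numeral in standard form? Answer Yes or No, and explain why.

'LXXVIII': Check the rules: uses only the symbols I, V, X, L, C, D, M; no symbol is repeated more than three times in a row; V, L and D each appear at most once; no smaller symbol precedes a larger one (values never increase from left to right). Value: L (50) + X (10) + X (10) + V (5) + I (1) + I (1) + I (1) = 78. So it is a valid standard Roman numeral.

Yes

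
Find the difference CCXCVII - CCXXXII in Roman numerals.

CCXCVII = 297
CCXXXII = 232
297 - 232 = 65

LXV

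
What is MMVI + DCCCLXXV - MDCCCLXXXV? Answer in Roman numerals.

MMVI = 2006, DCCCLXXV = 875, MDCCCLXXXV = 1885
2006 + 875 = 2881
2881 - 1885 = 996

CMXCVI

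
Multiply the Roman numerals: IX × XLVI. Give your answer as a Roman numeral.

IX = 9
XLVI = 46
9 × 46 = 414

CDXIV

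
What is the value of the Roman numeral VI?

VI: V=5, I=1
5 + 1 = 6

6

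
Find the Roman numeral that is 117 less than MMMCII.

MMMCII = 3102
3102 - 117 = 2985

MMCMLXXXV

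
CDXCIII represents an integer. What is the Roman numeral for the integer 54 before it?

CDXCIII = 493
493 - 54 = 439

CDXXXIX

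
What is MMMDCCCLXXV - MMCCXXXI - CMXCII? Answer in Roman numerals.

MMMDCCCLXXV = 3875, MMCCXXXI = 2231, CMXCII = 992
3875 - 2231 = 1644
1644 - 992 = 652

DCLII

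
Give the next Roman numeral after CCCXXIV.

CCCXXIV = 324; next is 325

CCCXXV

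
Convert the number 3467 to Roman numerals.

Convert 3467 to Roman numerals:
  3467 contains 3×1000 (MMM)
  467 contains 1×400 (CD)
  67 contains 1×50 (L)
  17 contains 1×10 (X)
  7 contains 1×5 (V)
  2 contains 2×1 (II)

MMMCDLXVII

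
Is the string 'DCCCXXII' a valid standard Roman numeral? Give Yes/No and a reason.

'DCCCXXII': Check the rules: uses only the symbols I, V, X, L, C, D, M; no symbol is repeated more than three times in a row; V, L and D each appear at most once; no smaller symbol precedes a larger one (values never increase from left to right). Value: D (500) + C (100) + C (100) + C (100) + X (10) + X (10) + I (1) + I (1) = 822. So it is a valid standard Roman numeral.

Yes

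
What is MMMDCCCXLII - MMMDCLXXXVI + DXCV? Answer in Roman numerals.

MMMDCCCXLII = 3842, MMMDCLXXXVI = 3686, DXCV = 595
3842 - 3686 = 156
156 + 595 = 751

DCCLI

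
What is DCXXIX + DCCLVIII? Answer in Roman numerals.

DCXXIX = 629
DCCLVIII = 758
629 + 758 = 1387

MCCCLXXXVII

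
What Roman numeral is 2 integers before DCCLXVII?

DCCLXVII = 767
767 - 2 = 765

DCCLXV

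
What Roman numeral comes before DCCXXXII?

DCCXXXII = 732, so the previous integer is 732 - 1 = 731

DCCXXXI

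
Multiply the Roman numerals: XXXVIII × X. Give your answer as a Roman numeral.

XXXVIII = 38
X = 10
38 × 10 = 380

CCCLXXX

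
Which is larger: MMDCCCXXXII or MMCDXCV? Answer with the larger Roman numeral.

MMDCCCXXXII = 2832
MMCDXCV = 2495
2832 is larger

MMDCCCXXXII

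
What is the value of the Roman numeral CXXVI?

CXXVI: C=100, X=10, X=10, V=5, I=1
100 + 10 + 10 + 5 + 1 = 126

126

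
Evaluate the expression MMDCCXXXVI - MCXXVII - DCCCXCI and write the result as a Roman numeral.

MMDCCXXXVI = 2736, MCXXVII = 1127, DCCCXCI = 891
2736 - 1127 = 1609
1609 - 891 = 718

DCCXVIII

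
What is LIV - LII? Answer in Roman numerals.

LIV = 54
LII = 52
54 - 52 = 2

II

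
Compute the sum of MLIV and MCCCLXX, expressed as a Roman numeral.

MLIV = 1054
MCCCLXX = 1370
1054 + 1370 = 2424

MMCDXXIV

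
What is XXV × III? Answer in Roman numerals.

XXV = 25
III = 3
25 × 3 = 75

LXXV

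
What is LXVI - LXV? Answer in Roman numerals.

LXVI = 66
LXV = 65
66 - 65 = 1

I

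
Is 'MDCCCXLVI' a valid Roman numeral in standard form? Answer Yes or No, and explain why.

'MDCCCXLVI': Check the rules: uses only the symbols I, V, X, L, C, D, M; no symbol is repeated more than three times in a row; V, L and D each appear at most once; the only place a smaller symbol precedes a larger one is the allowed subtractive pair XL, the symbol right after such a pair (if any) is smaller than the pair's first symbol, and otherwise the values never increase from left to right. Value: M (1000) + D (500) + C (100) + C (100) + C (100) + XL (40) + V (5) + I (1) = 1846. So it is a valid standard Roman numeral.

Yes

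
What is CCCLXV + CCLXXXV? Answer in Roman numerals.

CCCLXV = 365
CCLXXXV = 285
365 + 285 = 650

DCL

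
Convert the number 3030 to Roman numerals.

Convert 3030 to Roman numerals:
  3030 contains 3×1000 (MMM)
  30 contains 3×10 (XXX)

MMMXXX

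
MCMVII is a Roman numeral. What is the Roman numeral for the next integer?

MCMVII = 1907, so the next integer is 1907 + 1 = 1908

MCMVIII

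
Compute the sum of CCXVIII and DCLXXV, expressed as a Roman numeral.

CCXVIII = 218
DCLXXV = 675
218 + 675 = 893

DCCCXCIII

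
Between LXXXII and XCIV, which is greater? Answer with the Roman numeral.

LXXXII = 82
XCIV = 94
94 is larger

XCIV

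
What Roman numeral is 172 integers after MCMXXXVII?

MCMXXXVII = 1937
1937 + 172 = 2109

MMCIX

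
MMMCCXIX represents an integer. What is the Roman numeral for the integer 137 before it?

MMMCCXIX = 3219
3219 - 137 = 3082

MMMLXXXII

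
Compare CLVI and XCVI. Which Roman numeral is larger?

CLVI = 156
XCVI = 96
156 is larger

CLVI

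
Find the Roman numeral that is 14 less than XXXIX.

XXXIX = 39
39 - 14 = 25

XXV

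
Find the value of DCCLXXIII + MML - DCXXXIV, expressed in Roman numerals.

DCCLXXIII = 773, MML = 2050, DCXXXIV = 634
773 + 2050 = 2823
2823 - 634 = 2189

MMCLXXXIX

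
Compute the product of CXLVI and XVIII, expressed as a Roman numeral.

CXLVI = 146
XVIII = 18
146 × 18 = 2628

MMDCXXVIII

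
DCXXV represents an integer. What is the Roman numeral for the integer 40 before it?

DCXXV = 625
625 - 40 = 585

DLXXXV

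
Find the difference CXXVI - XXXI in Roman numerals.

CXXVI = 126
XXXI = 31
126 - 31 = 95

XCV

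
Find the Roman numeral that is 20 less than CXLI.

CXLI = 141
141 - 20 = 121

CXXI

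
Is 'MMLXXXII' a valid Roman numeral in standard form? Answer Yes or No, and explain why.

'MMLXXXII': Check the rules: uses only the symbols I, V, X, L, C, D, M; no symbol is repeated more than three times in a row; V, L and D each appear at most once; no smaller symbol precedes a larger one (values never increase from left to right). Value: M (1000) + M (1000) + L (50) + X (10) + X (10) + X (10) + I (1) + I (1) = 2082. So it is a valid standard Roman numeral.

Yes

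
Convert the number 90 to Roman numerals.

Convert 90 to Roman numerals:
  90 contains 1×90 (XC)

XC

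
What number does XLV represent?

XLV: XL=40, V=5
40 + 5 = 45

45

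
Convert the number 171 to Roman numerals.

Convert 171 to Roman numerals:
  171 contains 1×100 (C)
  71 contains 1×50 (L)
  21 contains 2×10 (XX)
  1 contains 1×1 (I)

CLXXI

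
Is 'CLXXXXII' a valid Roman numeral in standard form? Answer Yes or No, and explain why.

'CLXXXXII': More than 3 consecutive X's

No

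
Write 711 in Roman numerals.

Convert 711 to Roman numerals:
  711 contains 1×500 (D)
  211 contains 2×100 (CC)
  11 contains 1×10 (X)
  1 contains 1×1 (I)

DCCXI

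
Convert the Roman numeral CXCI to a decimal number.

CXCI: C=100, XC=90, I=1
100 + 90 + 1 = 191

191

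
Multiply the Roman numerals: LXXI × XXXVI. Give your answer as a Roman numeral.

LXXI = 71
XXXVI = 36
71 × 36 = 2556

MMDLVI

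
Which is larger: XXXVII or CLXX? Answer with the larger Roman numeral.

XXXVII = 37
CLXX = 170
170 is larger

CLXX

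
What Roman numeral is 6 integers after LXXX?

LXXX = 80
80 + 6 = 86

LXXXVI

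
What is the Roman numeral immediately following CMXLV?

CMXLV = 945; next is 946

CMXLVI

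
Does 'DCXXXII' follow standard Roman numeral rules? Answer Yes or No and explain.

'DCXXXII': Check the rules: uses only the symbols I, V, X, L, C, D, M; no symbol is repeated more than three times in a row; V, L and D each appear at most once; no smaller symbol precedes a larger one (values never increase from left to right). Value: D (500) + C (100) + X (10) + X (10) + X (10) + I (1) + I (1) = 632. So it is a valid standard Roman numeral.

Yes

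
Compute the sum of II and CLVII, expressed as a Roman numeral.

II = 2
CLVII = 157
2 + 157 = 159

CLIX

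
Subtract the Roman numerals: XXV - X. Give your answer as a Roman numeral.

XXV = 25
X = 10
25 - 10 = 15

XV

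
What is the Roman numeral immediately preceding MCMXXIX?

MCMXXIX = 1929, so the previous integer is 1929 - 1 = 1928

MCMXXVIII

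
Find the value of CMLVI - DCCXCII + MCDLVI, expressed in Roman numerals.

CMLVI = 956, DCCXCII = 792, MCDLVI = 1456
956 - 792 = 164
164 + 1456 = 1620

MDCXX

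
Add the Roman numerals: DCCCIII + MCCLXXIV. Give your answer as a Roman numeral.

DCCCIII = 803
MCCLXXIV = 1274
803 + 1274 = 2077

MMLXXVII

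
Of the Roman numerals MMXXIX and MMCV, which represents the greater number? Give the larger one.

MMXXIX = 2029
MMCV = 2105
2105 is larger

MMCV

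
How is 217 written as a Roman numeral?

Convert 217 to Roman numerals:
  217 contains 2×100 (CC)
  17 contains 1×10 (X)
  7 contains 1×5 (V)
  2 contains 2×1 (II)

CCXVII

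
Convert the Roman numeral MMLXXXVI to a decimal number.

MMLXXXVI: M=1000, M=1000, L=50, X=10, X=10, X=10, V=5, I=1
1000 + 1000 + 50 + 10 + 10 + 10 + 5 + 1 = 2086

2086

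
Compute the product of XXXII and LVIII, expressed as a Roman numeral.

XXXII = 32
LVIII = 58
32 × 58 = 1856

MDCCCLVI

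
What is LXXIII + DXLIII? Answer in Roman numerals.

LXXIII = 73
DXLIII = 543
73 + 543 = 616

DCXVI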